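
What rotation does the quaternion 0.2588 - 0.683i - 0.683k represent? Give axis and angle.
axis = (-√2/2, 0, -√2/2), θ = 5π/6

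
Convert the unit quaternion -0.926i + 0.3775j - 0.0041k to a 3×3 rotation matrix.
[[0.715, -0.6991, 0.0076], [-0.6991, -0.715, -0.0031], [0.0076, -0.0031, -1]]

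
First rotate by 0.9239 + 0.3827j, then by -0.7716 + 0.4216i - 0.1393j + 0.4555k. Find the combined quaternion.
-0.6596 + 0.2152i - 0.424j + 0.5822k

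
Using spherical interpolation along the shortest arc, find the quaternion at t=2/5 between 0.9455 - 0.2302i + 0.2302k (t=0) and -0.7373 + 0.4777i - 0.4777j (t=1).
0.9046 - 0.3465i + 0.2022j + 0.1442k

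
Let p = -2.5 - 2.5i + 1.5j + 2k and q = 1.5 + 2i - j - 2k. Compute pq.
6.75 - 9.75i + 3.75j + 7.5k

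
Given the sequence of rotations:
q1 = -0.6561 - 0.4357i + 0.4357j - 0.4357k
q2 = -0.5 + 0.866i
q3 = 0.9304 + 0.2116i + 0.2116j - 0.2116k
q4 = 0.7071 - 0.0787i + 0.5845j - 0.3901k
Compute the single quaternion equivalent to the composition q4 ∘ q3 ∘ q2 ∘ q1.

q2 · q1 = 0.7054 - 0.3503i + 0.1595j + 0.5952k
q3 · q2 · q1 = 0.8226 - 0.017i + 0.2458j + 0.5124k
q4 · q3 · q2 · q1 = 0.6365 + 0.3186i + 0.7016j + 0.032k
0.6365 + 0.3186i + 0.7016j + 0.032k


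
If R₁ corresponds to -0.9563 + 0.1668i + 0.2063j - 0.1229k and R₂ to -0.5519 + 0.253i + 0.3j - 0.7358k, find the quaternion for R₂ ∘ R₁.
0.3333 - 0.2191i - 0.4924j + 0.7736k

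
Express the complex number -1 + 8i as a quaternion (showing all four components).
-1 + 8i + 0j + 0k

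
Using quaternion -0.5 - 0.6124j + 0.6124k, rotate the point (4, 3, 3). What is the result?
(1.674, -3.95, -3.95)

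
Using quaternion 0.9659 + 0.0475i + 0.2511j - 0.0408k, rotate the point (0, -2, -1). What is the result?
(-0.687, -1.872, -1.012)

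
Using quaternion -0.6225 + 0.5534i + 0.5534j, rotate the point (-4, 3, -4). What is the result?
(3.043, -4.043, -3.923)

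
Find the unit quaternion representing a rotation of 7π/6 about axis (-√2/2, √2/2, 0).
-0.2588 - 0.683i + 0.683j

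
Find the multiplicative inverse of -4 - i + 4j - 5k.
-0.069 + 0.0172i - 0.069j + 0.0862k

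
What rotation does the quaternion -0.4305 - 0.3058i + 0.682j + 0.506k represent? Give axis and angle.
axis = (-0.3388, 0.7556, 0.5606), θ = 231°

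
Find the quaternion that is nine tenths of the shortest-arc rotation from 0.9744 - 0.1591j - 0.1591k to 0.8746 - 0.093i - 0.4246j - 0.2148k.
0.8884 - 0.0839i - 0.3994j - 0.21k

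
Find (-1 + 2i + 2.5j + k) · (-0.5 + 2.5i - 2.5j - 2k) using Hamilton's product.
3.75 - 6i + 7.75j - 9.75k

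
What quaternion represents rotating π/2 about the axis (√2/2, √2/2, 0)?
0.7071 + 0.5i + 0.5j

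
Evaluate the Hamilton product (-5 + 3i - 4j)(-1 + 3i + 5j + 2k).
16 - 26i - 27j + 17k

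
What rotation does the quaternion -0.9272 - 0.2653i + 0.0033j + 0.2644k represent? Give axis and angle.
axis = (-0.7083, 0.0088, 0.7059), θ = 316°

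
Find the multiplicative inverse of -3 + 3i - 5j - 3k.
-0.0577 - 0.0577i + 0.0962j + 0.0577k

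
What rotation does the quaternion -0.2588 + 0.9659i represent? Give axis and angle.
axis = (1, 0, 0), θ = 7π/6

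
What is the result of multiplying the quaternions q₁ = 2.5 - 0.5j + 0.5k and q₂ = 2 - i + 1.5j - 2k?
6.75 - 2.25i + 2.25j - 4.5k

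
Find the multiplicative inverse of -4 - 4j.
-0.125 + 0.125j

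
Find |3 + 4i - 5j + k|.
√51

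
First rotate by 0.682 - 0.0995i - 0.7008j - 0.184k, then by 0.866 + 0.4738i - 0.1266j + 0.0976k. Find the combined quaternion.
0.567 + 0.3287i - 0.6158j - 0.4374k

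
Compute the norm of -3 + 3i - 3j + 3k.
6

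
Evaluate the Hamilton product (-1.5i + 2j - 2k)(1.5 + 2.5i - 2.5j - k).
6.75 - 9.25i - 3.5j - 4.25k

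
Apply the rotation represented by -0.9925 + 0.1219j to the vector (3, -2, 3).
(2.185, -2, 3.637)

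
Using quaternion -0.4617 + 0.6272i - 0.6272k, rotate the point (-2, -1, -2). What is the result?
(1.726, -1.743, 1.726)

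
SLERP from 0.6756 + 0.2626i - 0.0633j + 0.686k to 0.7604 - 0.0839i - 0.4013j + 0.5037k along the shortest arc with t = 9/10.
0.7614 - 0.0487i - 0.3711j + 0.5293k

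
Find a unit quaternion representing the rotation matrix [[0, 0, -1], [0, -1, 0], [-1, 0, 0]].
-0.7071i + 0.7071k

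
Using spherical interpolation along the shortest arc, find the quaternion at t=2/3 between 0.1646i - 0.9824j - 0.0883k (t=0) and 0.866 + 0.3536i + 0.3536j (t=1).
-0.6806 - 0.2069i - 0.7018j - 0.0381k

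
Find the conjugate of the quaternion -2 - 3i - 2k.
-2 + 3i + 2k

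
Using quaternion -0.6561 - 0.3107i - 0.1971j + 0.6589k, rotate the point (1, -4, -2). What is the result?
(-3.593, 0.838, -2.718)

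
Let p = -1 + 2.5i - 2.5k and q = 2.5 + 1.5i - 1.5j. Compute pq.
-6.25 + i - 2.25j - 10k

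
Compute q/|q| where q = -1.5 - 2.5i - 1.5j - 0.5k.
-0.4523 - 0.7538i - 0.4523j - 0.1508k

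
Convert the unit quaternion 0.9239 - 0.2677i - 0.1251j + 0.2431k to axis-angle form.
axis = (-0.6996, -0.3269, 0.6353), θ = π/4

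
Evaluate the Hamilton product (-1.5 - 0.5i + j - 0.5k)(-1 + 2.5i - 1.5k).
2 - 4.75i - 3j + 0.25k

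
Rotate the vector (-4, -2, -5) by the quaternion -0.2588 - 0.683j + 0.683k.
(0.989, 5.945, 2.945)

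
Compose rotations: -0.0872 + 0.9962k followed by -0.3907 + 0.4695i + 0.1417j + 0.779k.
-0.742 + 0.1002i - 0.4801j - 0.4571k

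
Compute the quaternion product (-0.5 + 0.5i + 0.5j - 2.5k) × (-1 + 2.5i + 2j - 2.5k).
-8 + 2i - 6.5j + 3.5k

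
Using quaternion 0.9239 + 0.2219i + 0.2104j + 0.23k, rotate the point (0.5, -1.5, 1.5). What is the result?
(1.637, -1.404, 0.316)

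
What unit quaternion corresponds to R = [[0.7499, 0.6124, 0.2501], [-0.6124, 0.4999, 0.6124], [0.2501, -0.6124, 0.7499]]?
0.866 - 0.3536i - 0.3536k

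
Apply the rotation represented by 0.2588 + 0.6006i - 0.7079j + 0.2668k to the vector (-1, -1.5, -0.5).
(1.65, 0.852, -0.225)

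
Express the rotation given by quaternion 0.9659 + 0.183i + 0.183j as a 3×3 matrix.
[[0.933, 0.067, 0.3535], [0.067, 0.933, -0.3535], [-0.3535, 0.3535, 0.866]]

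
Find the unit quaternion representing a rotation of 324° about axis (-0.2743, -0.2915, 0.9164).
-0.9511 - 0.0848i - 0.0901j + 0.2832k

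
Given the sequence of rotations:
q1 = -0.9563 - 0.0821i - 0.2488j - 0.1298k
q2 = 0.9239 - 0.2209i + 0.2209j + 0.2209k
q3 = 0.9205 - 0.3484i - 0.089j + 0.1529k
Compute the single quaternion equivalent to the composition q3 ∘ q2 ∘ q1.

q2 · q1 = -0.818 + 0.1617i - 0.4879j - 0.2581k
q3 · q2 · q1 = -0.7006 + 0.5314i - 0.4415j - 0.1783k
-0.7006 + 0.5314i - 0.4415j - 0.1783k


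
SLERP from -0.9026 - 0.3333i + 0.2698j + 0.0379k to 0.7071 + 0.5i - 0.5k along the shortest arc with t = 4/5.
-0.7699 - 0.4797i + 0.0572j + 0.417k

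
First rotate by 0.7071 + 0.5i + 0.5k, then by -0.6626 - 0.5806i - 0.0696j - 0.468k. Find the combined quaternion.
0.0558 - 0.7766i + 0.0071j - 0.6274k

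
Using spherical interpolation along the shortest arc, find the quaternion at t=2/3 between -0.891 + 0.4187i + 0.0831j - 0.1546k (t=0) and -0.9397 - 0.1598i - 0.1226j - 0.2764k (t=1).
-0.9669 + 0.0377i - 0.0555j - 0.2463k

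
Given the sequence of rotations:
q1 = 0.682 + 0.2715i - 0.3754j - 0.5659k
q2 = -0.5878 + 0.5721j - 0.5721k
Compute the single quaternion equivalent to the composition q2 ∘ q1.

q2 · q1 = -0.5099 - 0.6981i + 0.4555j - 0.2129k
-0.5099 - 0.6981i + 0.4555j - 0.2129k


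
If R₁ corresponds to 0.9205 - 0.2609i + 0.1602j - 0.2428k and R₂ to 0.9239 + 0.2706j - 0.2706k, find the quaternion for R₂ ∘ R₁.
0.7414 - 0.2634i + 0.4677j - 0.4028k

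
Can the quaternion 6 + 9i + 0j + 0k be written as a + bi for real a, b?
Yes. The quaternion 6 + 9i has j- and k-coefficients y = z = 0, so it lies in the complex subalgebra spanned by 1 and i.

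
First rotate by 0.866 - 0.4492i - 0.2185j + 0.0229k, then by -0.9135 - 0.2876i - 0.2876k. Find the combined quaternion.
-0.9137 + 0.0984i + 0.3354j - 0.2071k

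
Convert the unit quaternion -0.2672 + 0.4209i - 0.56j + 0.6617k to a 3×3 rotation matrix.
[[-0.5029, -0.1178, 0.8563], [-0.825, -0.23, -0.5162], [0.2578, -0.966, 0.0185]]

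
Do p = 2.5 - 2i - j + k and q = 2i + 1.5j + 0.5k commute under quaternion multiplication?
No: pq = 5 + 3i + 6.75j + 0.25k ≠ 5 + 7i + 0.75j + 2.25k = qp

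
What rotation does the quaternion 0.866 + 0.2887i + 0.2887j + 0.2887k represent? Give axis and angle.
axis = (√3/3, √3/3, √3/3), θ = π/3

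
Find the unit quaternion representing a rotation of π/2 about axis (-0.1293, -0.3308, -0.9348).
0.7071 - 0.0914i - 0.2339j - 0.661k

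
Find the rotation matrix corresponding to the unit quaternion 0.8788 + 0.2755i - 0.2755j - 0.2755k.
[[0.6964, 0.3324, -0.636], [-0.636, 0.6964, -0.3324], [0.3324, 0.636, 0.6964]]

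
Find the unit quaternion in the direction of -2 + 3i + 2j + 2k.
-0.4364 + 0.6547i + 0.4364j + 0.4364k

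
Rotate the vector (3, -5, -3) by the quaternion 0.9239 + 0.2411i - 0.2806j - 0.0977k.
(3.941, -4.099, -3.266)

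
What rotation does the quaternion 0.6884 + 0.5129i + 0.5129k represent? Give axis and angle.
axis = (√2/2, 0, √2/2), θ = 93°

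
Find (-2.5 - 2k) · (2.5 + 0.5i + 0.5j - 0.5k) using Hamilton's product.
-7.25 - 0.25i - 2.25j - 3.75k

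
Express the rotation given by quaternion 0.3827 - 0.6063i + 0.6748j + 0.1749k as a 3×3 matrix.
[[0.0281, -0.9521, 0.3044], [-0.6844, 0.2036, 0.7001], [-0.7286, -0.228, -0.6459]]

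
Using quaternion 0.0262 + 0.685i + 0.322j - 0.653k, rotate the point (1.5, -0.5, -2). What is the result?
(1.428, 1.919, -0.883)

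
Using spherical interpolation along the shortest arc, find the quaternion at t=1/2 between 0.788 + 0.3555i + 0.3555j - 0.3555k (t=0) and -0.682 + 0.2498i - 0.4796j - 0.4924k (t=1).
0.865 + 0.0622i + 0.4914j + 0.0806k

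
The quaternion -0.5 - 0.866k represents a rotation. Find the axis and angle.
axis = (0, 0, -1), θ = 4π/3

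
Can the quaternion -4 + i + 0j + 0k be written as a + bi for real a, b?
Yes. The quaternion -4 + i has j- and k-coefficients y = z = 0, so it lies in the complex subalgebra spanned by 1 and i.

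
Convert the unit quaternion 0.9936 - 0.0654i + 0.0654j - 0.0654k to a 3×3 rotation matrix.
[[0.9829, 0.1214, 0.1385], [-0.1385, 0.9829, 0.1214], [-0.1214, -0.1385, 0.9829]]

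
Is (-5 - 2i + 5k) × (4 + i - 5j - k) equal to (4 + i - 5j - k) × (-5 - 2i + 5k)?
No: pq = -13 + 12i + 28j + 35k ≠ -13 - 38i + 22j + 15k = qp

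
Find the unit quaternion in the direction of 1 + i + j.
0.5774 + 0.5774i + 0.5774j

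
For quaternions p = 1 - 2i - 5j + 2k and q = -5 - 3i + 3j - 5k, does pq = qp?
No: pq = 14 + 26i + 12j - 36k ≠ 14 - 12i + 44j + 6k = qp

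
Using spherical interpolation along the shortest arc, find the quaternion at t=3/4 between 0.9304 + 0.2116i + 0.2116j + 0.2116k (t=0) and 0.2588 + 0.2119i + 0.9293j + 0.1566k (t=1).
0.487 + 0.2353i + 0.8193j + 0.1903k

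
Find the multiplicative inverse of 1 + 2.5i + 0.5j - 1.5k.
0.1026 - 0.2564i - 0.0513j + 0.1538k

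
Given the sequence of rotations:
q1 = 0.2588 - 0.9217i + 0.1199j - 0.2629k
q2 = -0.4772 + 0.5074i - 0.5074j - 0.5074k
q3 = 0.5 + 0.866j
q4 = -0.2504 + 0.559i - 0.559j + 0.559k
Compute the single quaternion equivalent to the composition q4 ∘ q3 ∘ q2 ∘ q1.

q2 · q1 = 0.2716 + 0.7654i + 0.4125j - 0.4127k
q3 · q2 · q1 = -0.2214 + 0.0253i + 0.4415j - 0.8692k
q4 · q3 · q2 · q1 = 0.774 + 0.109i + 0.5132j + 0.3548k
0.774 + 0.109i + 0.5132j + 0.3548k


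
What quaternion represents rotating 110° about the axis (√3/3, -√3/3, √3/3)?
0.5736 + 0.4729i - 0.4729j + 0.4729k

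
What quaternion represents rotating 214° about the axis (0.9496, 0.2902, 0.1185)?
-0.2924 + 0.9081i + 0.2775j + 0.1133k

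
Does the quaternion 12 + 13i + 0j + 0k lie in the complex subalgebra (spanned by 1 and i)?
Yes. The quaternion 12 + 13i has j- and k-coefficients y = z = 0, so it lies in the complex subalgebra spanned by 1 and i.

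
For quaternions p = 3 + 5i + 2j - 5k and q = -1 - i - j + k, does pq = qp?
No: pq = 9 - 11i - 5j + 5k ≠ 9 - 5i - 5j + 11k = qp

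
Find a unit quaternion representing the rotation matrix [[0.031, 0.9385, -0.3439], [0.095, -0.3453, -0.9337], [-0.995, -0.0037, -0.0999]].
0.3827 + 0.6075i + 0.4253j - 0.551k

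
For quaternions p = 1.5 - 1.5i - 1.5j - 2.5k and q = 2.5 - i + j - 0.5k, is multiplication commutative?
No: pq = 2.5 - 2i - 0.5j - 10k ≠ 2.5 - 8.5i - 4j - 4k = qp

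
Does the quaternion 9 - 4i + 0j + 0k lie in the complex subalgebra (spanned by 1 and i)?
Yes. The quaternion 9 - 4i has j- and k-coefficients y = z = 0, so it lies in the complex subalgebra spanned by 1 and i.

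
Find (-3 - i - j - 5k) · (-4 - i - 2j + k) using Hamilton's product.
14 - 4i + 16j + 18k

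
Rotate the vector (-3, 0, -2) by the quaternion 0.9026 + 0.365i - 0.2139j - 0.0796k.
(-1.799, 2.149, -2.268)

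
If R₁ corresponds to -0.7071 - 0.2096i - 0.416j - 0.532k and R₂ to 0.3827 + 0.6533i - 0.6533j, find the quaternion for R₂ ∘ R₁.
-0.4054 - 0.1946i + 0.6503j - 0.6123k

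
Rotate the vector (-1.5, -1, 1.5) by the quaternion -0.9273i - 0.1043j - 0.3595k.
(-0.273, 0.801, -2.187)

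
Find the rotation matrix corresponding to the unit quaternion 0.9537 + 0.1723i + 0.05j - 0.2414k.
[[0.8785, 0.4777, 0.0122], [-0.4432, 0.8241, -0.3528], [-0.1786, 0.3045, 0.9356]]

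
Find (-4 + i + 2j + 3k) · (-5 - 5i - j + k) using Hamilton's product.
24 + 20i - 22j - 10k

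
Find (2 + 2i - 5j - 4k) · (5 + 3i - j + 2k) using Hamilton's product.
7 + 2i - 43j - 3k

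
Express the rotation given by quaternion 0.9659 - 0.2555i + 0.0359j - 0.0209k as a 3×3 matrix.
[[0.9965, 0.022, 0.08], [-0.0587, 0.8686, 0.4921], [-0.0587, -0.4951, 0.8669]]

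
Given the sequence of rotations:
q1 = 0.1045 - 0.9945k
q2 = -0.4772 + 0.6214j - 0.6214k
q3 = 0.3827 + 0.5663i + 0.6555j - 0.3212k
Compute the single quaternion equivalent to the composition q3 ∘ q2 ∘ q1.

q2 · q1 = -0.6678 - 0.618i + 0.0649j + 0.4096k
q3 · q2 · q1 = 0.1834 - 0.3253i - 0.4464j + 0.8131k
0.1834 - 0.3253i - 0.4464j + 0.8131k


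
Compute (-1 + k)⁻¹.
-0.5 - 0.5k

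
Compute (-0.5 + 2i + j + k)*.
-0.5 - 2i - j - k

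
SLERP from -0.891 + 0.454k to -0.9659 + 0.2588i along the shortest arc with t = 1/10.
-0.9106 + 0.0271i + 0.4124k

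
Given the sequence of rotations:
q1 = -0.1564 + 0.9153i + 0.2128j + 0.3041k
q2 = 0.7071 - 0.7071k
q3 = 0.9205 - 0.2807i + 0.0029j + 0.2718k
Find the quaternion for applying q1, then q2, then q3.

q2 · q1 = 0.1044 + 0.7977i - 0.4967j + 0.3256k
q3 · q2 · q1 = 0.233 + 0.8409i - 0.1487j + 0.4652k
0.233 + 0.8409i - 0.1487j + 0.4652k


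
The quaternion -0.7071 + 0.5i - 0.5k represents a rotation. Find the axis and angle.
axis = (√2/2, 0, -√2/2), θ = 3π/2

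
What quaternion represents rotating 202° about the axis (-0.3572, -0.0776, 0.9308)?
-0.1908 - 0.3506i - 0.0762j + 0.9137k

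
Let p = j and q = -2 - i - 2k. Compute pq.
-2i - 2j + k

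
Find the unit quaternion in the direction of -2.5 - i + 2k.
-0.7454 - 0.2981i + 0.5963k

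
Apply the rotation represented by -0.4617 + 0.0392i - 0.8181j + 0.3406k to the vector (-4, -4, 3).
(3.627, -3.108, 4.264)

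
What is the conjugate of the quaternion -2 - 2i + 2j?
-2 + 2i - 2j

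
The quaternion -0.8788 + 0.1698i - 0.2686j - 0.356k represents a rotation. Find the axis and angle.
axis = (0.3558, -0.5629, -0.746), θ = 303°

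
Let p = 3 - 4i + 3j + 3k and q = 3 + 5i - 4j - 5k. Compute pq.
56 - 8j - 5k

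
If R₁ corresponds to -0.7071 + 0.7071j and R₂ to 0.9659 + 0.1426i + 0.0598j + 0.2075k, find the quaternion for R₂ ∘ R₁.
-0.7253 - 0.2476i + 0.6407j - 0.0459k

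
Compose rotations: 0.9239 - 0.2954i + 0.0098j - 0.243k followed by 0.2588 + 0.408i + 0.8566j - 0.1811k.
0.3072 + 0.0941i + 0.9466j + 0.0268k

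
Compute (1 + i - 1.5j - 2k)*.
1 - i + 1.5j + 2k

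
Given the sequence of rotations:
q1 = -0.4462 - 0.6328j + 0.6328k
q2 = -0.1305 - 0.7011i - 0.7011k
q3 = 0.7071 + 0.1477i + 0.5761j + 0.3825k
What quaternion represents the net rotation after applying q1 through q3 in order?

q2 · q1 = 0.5019 - 0.1308i + 0.5262j + 0.6739k
q3 · q2 · q1 = -0.1867 + 0.1686i + 0.5117j + 0.8216k
-0.1867 + 0.1686i + 0.5117j + 0.8216k


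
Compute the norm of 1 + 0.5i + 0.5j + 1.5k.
1.936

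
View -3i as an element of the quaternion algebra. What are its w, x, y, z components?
0 - 3i + 0j + 0k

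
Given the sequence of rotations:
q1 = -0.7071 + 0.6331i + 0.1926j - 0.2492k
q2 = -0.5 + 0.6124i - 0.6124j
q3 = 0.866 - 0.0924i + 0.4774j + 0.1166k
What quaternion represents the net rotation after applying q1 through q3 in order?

q2 · q1 = 0.0838 - 0.597i + 0.4893j + 0.6303k
q3 · q2 · q1 = -0.2897 - 0.2809i + 0.4524j + 0.7954k
-0.2897 - 0.2809i + 0.4524j + 0.7954k


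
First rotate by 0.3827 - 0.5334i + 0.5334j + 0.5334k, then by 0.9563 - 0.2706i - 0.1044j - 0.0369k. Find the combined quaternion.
0.297 - 0.6497i + 0.6342j + 0.2959k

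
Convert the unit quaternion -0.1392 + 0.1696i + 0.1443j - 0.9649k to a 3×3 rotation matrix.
[[-0.9037, -0.2197, -0.3675], [0.3176, -0.9196, -0.2313], [-0.2871, -0.3257, 0.9008]]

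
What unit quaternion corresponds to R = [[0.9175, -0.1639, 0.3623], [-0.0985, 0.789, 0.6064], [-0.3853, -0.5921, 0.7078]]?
0.9239 - 0.3243i + 0.2023j + 0.0177k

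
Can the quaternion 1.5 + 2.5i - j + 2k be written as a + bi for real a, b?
No. The quaternion 1.5 + 2.5i - j + 2k has j-coefficient y = -1 and k-coefficient z = 2, not both zero, so it does not lie in the complex subalgebra spanned by 1 and i.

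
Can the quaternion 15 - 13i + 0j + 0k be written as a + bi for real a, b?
Yes. The quaternion 15 - 13i has j- and k-coefficients y = z = 0, so it lies in the complex subalgebra spanned by 1 and i.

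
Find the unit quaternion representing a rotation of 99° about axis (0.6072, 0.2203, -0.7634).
0.6494 + 0.4617i + 0.1675j - 0.5805k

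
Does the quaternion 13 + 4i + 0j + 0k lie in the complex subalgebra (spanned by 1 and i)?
Yes. The quaternion 13 + 4i has j- and k-coefficients y = z = 0, so it lies in the complex subalgebra spanned by 1 and i.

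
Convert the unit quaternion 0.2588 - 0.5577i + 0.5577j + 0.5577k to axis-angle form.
axis = (-√3/3, √3/3, √3/3), θ = 5π/6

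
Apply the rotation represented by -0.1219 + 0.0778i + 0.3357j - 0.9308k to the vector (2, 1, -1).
(-1.864, 0.419, -1.532)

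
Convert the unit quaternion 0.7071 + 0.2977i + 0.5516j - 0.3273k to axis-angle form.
axis = (0.421, 0.7801, -0.4629), θ = π/2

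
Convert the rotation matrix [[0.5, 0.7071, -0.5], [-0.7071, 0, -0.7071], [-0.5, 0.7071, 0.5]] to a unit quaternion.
0.7071 + 0.5i - 0.5k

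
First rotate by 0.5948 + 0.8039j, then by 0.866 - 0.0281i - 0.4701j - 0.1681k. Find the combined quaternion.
0.893 + 0.1184i + 0.4166j - 0.1226k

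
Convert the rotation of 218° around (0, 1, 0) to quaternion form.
-0.3256 + 0.9455j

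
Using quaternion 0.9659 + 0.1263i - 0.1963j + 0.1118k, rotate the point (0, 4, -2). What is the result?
(-0.36, 4.348, -0.982)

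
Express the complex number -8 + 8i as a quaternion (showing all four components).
-8 + 8i + 0j + 0k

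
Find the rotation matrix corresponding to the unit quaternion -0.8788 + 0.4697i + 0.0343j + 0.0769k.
[[0.9858, 0.1674, 0.012], [-0.1029, 0.5469, 0.8308], [0.1325, -0.8203, 0.5564]]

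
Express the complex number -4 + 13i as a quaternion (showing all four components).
-4 + 13i + 0j + 0k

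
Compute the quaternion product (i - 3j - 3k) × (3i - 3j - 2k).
-18 - 3i - 7j + 6k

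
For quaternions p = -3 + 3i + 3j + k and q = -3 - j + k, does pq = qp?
No: pq = 11 - 5i - 9j - 9k ≠ 11 - 13i - 3j - 3k = qp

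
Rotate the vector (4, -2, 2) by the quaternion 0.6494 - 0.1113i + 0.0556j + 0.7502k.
(1.257, 4.605, 1.104)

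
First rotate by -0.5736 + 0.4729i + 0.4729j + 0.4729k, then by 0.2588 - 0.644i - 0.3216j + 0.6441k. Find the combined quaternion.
0.0036 + 0.0351i + 0.916j - 0.3995k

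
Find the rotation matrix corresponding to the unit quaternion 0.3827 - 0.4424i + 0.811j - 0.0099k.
[[-0.3156, -0.71, 0.6295], [-0.7252, 0.6084, 0.3226], [-0.612, -0.3547, -0.7069]]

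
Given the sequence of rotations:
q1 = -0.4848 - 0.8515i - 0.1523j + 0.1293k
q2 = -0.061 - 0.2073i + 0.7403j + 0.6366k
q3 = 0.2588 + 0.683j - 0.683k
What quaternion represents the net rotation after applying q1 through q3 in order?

q2 · q1 = -0.1165 + 0.3451i - 0.8649j + 0.3454k
q3 · q2 · q1 = 0.7965 - 0.2655i - 0.5391j - 0.0667k
0.7965 - 0.2655i - 0.5391j - 0.0667k


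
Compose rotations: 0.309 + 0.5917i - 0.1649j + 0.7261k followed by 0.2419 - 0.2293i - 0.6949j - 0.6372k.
0.5585 - 0.5374i - 0.4651j + 0.4277k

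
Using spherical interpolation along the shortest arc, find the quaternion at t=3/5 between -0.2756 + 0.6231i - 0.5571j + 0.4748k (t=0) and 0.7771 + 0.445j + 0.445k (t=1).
-0.7136 + 0.3237i - 0.6161j - 0.08k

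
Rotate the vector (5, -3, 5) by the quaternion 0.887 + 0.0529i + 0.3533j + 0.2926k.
(7.629, 0.877, -0.157)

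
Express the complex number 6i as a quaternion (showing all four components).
0 + 6i + 0j + 0k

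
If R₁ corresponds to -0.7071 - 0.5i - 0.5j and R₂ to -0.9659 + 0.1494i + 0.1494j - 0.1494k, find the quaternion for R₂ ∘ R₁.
0.8324 + 0.3026i + 0.452j + 0.1056k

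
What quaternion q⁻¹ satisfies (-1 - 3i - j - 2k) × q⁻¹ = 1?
-0.0667 + 0.2i + 0.0667j + 0.1333k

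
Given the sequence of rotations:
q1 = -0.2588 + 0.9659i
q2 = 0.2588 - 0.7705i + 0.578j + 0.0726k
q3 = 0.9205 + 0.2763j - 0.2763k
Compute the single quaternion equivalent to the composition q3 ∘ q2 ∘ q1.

q2 · q1 = 0.6772 + 0.4494i - 0.0795j - 0.5771k
q3 · q2 · q1 = 0.4859 + 0.2323i - 0.0102j - 0.8425k
0.4859 + 0.2323i - 0.0102j - 0.8425k


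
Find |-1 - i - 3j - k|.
√12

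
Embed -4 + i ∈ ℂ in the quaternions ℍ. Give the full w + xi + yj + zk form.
-4 + i + 0j + 0k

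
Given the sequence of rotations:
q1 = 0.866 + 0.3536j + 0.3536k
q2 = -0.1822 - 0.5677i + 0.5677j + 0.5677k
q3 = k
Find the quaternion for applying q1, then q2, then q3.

q2 · q1 = -0.5593 - 0.4916i + 0.6279j + 0.2265k
q3 · q2 · q1 = -0.2265 - 0.6279i - 0.4916j - 0.5593k
-0.2265 - 0.6279i - 0.4916j - 0.5593k


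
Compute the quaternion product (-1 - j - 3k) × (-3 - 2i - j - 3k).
-7 + 2i + 10j + 10k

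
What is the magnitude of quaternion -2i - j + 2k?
3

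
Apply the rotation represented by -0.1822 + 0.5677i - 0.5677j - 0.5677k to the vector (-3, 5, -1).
(-2.952, -0.984, 5.032)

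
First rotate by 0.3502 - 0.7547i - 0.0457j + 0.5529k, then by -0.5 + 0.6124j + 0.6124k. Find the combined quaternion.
-0.4857 + 0.7439i - 0.2249j + 0.4002k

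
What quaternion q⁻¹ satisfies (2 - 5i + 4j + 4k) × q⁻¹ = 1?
0.0328 + 0.082i - 0.0656j - 0.0656k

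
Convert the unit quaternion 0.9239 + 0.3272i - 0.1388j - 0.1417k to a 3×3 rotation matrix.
[[0.9213, 0.171, -0.3492], [-0.3527, 0.7457, -0.5653], [0.1637, 0.6439, 0.7473]]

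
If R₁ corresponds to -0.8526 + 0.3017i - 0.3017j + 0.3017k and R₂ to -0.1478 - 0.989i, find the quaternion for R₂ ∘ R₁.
0.4244 + 0.7986i + 0.343j + 0.2538k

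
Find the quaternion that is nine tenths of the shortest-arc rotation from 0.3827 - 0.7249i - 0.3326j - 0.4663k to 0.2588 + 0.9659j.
-0.1958 - 0.0998i - 0.9734j - 0.0642k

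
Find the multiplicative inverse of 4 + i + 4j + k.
0.1176 - 0.0294i - 0.1176j - 0.0294k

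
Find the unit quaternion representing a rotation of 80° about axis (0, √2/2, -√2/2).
0.766 + 0.4545j - 0.4545k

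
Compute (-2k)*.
2k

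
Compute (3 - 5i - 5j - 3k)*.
3 + 5i + 5j + 3k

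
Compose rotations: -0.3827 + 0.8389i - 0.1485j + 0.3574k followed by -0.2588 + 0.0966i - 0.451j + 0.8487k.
-0.3523 - 0.2892i + 0.8885j - 0.0533k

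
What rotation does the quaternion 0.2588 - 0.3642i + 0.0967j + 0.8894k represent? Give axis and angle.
axis = (-0.377, 0.1001, 0.9208), θ = 5π/6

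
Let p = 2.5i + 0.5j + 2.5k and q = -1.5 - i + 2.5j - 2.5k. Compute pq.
7.5 - 11.25i + 3j + 3k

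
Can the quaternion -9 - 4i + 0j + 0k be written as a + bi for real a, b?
Yes. The quaternion -9 - 4i has j- and k-coefficients y = z = 0, so it lies in the complex subalgebra spanned by 1 and i.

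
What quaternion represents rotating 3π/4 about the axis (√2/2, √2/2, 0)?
0.3827 + 0.6533i + 0.6533j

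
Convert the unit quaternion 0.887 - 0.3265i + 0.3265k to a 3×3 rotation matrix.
[[0.7868, -0.5792, -0.2132], [0.5792, 0.5736, 0.5792], [-0.2132, -0.5792, 0.7868]]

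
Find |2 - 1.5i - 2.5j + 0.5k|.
3.571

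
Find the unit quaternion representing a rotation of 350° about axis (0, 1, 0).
-0.9962 + 0.0872j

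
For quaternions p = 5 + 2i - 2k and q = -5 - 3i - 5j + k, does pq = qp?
No: pq = -17 - 35i - 21j + 5k ≠ -17 - 15i - 29j + 25k = qp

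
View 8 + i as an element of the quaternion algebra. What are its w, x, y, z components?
8 + i + 0j + 0k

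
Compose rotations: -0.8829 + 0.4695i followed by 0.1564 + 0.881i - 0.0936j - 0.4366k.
-0.5517 - 0.7044i - 0.1223j + 0.4294k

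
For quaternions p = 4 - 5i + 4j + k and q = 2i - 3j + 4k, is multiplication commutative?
No: pq = 18 + 27i + 10j + 23k ≠ 18 - 11i - 34j + 9k = qp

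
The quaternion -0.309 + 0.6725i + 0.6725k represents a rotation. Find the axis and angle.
axis = (√2/2, 0, √2/2), θ = 216°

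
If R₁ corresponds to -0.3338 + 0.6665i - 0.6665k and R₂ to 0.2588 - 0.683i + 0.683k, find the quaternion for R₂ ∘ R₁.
0.8241 + 0.4005i - 0.4005k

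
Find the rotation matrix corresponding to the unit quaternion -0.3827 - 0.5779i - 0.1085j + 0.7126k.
[[-0.0391, 0.6708, -0.7406], [-0.42, -0.6835, -0.597], [-0.9067, 0.2877, 0.3085]]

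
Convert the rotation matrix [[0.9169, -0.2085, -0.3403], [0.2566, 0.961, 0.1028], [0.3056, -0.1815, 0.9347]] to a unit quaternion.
0.9763 - 0.0728i - 0.1654j + 0.1191k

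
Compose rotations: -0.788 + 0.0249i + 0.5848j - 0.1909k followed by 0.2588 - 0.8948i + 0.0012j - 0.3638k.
-0.2518 + 0.9241i - 0.0295j - 0.286k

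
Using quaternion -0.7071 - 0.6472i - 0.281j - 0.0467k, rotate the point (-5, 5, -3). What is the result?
(-4.074, 1.308, 6.379)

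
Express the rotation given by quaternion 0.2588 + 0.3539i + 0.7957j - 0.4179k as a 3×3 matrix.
[[-0.6156, 0.7795, 0.1161], [0.3469, 0.4002, -0.8482], [-0.7076, -0.4819, -0.5168]]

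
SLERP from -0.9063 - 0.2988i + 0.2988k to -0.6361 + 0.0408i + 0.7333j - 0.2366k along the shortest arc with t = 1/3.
-0.9256 - 0.206i + 0.2903j + 0.1285k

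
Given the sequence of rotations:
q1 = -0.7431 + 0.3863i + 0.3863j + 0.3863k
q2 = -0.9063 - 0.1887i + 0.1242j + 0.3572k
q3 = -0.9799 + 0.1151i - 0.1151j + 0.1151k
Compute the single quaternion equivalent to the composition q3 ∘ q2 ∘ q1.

q2 · q1 = 0.5604 - 0.2999i - 0.2315j - 0.7364k
q3 · q2 · q1 = -0.4565 + 0.4698i + 0.2126j + 0.7249k
-0.4565 + 0.4698i + 0.2126j + 0.7249k


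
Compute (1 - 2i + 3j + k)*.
1 + 2i - 3j - k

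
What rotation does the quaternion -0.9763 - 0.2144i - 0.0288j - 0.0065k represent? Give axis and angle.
axis = (-0.9907, -0.1331, -0.03), θ = 335°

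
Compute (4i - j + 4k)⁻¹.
-0.1212i + 0.0303j - 0.1212k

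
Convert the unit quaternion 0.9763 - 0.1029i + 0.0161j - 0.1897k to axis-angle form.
axis = (-0.4755, 0.0744, -0.8766), θ = 25°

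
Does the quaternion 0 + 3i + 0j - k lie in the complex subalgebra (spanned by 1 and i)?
No. The quaternion 3i - k has j-coefficient y = 0 and k-coefficient z = -1, not both zero, so it does not lie in the complex subalgebra spanned by 1 and i.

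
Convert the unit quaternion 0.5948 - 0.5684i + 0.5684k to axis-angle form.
axis = (-√2/2, 0, √2/2), θ = 107°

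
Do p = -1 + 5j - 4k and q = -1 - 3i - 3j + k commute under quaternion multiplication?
No: pq = 20 - 4i + 10j + 18k ≠ 20 + 10i - 14j - 12k = qp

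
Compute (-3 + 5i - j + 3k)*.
-3 - 5i + j - 3k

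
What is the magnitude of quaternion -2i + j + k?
√6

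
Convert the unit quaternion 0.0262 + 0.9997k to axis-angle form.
axis = (0, 0, 1), θ = 177°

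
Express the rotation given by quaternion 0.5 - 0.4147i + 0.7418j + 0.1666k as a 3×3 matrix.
[[-0.156, -0.7818, 0.6036], [-0.4486, 0.6005, 0.6619], [-0.88, -0.1675, -0.4445]]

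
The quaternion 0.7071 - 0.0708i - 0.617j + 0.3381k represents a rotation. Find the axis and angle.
axis = (-0.1001, -0.8726, 0.4781), θ = π/2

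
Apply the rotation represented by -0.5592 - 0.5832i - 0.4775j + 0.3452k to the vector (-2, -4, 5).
(-3.726, -5.577, -0.098)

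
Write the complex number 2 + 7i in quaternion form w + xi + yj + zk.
2 + 7i + 0j + 0k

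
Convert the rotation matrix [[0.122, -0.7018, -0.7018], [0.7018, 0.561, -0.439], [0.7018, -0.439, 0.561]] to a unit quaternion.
0.749 - 0.4685j + 0.4685k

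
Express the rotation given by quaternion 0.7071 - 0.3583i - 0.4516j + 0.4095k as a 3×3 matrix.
[[0.2567, -0.2555, -0.9321], [0.9027, 0.4079, 0.1368], [0.3452, -0.8766, 0.3354]]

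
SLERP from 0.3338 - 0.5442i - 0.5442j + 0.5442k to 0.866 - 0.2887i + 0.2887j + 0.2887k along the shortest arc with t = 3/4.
0.8169 - 0.4047i + 0.072j + 0.4047k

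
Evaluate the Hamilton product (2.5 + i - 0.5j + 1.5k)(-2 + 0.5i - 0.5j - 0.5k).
-5 + 0.25i + j - 4.5k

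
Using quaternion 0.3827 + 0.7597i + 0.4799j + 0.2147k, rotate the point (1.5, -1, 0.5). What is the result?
(0.453, 1.399, -1.157)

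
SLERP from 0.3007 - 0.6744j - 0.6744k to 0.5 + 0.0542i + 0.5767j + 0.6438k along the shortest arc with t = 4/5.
-0.3503 - 0.0453i - 0.6329j - 0.689k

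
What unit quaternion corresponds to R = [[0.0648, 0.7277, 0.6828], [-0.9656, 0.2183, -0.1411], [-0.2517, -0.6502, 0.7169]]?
0.7071 - 0.18i + 0.3304j - 0.5987k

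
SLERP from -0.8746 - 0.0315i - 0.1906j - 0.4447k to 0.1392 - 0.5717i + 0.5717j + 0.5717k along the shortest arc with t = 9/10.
-0.2375 + 0.5318i - 0.559j - 0.5901k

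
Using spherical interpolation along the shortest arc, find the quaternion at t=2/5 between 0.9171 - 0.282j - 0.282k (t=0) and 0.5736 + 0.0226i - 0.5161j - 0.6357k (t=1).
0.8084 + 0.0094i - 0.3905j - 0.4404k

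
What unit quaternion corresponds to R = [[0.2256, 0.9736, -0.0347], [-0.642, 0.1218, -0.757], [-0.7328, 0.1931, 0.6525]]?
0.7071 + 0.3359i + 0.2468j - 0.5712k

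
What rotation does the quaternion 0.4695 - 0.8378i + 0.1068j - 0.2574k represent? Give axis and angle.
axis = (-0.9489, 0.121, -0.2915), θ = 124°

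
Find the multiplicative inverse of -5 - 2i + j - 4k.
-0.1087 + 0.0435i - 0.0217j + 0.087k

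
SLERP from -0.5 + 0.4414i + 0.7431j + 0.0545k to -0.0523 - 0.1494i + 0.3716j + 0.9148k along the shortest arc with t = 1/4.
-0.4448 + 0.3284i + 0.7575j + 0.3471k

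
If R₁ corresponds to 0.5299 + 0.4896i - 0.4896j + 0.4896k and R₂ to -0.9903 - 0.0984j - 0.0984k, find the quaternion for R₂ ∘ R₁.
-0.5248 - 0.5812i + 0.3845j - 0.4888k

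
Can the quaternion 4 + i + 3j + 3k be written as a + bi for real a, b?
No. The quaternion 4 + i + 3j + 3k has j-coefficient y = 3 and k-coefficient z = 3, not both zero, so it does not lie in the complex subalgebra spanned by 1 and i.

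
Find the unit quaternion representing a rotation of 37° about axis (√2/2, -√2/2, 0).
0.9483 + 0.2244i - 0.2244j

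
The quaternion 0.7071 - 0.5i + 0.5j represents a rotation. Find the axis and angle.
axis = (-√2/2, √2/2, 0), θ = π/2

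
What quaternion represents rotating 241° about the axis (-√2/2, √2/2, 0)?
-0.5075 - 0.6093i + 0.6093j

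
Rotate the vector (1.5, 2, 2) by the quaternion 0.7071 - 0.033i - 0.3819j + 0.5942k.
(-2.786, 1.067, 1.163)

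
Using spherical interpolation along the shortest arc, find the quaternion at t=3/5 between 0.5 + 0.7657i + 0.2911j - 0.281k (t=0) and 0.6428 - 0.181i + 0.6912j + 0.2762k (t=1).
0.7166 + 0.2579i + 0.6456j + 0.0565k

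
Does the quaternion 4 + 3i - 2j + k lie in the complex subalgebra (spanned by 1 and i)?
No. The quaternion 4 + 3i - 2j + k has j-coefficient y = -2 and k-coefficient z = 1, not both zero, so it does not lie in the complex subalgebra spanned by 1 and i.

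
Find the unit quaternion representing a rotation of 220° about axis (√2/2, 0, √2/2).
-0.342 + 0.6645i + 0.6645k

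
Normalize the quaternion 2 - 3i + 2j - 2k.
0.4364 - 0.6547i + 0.4364j - 0.4364k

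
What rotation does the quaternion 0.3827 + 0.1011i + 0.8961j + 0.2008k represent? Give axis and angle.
axis = (0.1094, 0.9699, 0.2173), θ = 3π/4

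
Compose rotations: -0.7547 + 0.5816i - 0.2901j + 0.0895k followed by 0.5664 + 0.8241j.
-0.1884 + 0.4032i - 0.7863j - 0.4286k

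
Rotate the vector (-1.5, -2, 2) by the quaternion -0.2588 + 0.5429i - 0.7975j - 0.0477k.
(2.918, 1.164, -0.616)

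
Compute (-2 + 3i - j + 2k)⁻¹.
-0.1111 - 0.1667i + 0.0556j - 0.1111k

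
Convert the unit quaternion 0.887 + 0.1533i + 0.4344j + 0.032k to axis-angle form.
axis = (0.332, 0.9407, 0.0693), θ = 55°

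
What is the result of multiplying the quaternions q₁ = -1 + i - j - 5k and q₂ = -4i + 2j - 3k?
-9 + 17i + 21j + k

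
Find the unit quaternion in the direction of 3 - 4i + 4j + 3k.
0.4243 - 0.5657i + 0.5657j + 0.4243k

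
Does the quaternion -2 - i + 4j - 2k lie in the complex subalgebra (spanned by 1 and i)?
No. The quaternion -2 - i + 4j - 2k has j-coefficient y = 4 and k-coefficient z = -2, not both zero, so it does not lie in the complex subalgebra spanned by 1 and i.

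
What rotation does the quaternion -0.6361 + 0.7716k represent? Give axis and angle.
axis = (0, 0, 1), θ = 259°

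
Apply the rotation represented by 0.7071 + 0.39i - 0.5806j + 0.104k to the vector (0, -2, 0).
(1.2, -1.348, -0.862)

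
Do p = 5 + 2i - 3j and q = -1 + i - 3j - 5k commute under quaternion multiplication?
No: pq = -16 + 18i - 2j - 28k ≠ -16 - 12i - 22j - 22k = qp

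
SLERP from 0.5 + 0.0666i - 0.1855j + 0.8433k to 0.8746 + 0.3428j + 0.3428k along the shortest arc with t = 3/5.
0.7896 + 0.0295i + 0.1403j + 0.5966k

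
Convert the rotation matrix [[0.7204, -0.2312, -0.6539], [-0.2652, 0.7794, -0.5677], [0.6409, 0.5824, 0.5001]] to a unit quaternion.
0.866 + 0.332i - 0.3738j - 0.0098k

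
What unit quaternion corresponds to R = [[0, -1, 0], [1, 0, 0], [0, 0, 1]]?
0.7071 + 0.7071k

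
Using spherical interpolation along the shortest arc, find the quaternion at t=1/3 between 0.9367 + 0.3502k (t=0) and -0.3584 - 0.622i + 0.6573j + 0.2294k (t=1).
0.9007 + 0.2726i - 0.288j + 0.1775k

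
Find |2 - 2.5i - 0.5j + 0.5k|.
3.279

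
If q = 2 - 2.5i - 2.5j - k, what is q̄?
2 + 2.5i + 2.5j + k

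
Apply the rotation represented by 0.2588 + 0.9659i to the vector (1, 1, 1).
(1, -1.366, -0.366)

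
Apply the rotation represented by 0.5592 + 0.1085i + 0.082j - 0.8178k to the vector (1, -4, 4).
(-4.424, -0.474, 3.634)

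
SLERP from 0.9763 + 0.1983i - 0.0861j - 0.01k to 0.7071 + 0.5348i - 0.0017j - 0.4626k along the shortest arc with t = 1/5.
0.9522 + 0.2771i - 0.071j - 0.1071k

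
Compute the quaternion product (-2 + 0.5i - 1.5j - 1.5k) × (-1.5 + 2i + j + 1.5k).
5.75 - 5.5i - 3.5j + 2.75k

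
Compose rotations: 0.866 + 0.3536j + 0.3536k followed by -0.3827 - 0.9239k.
-0.0047 + 0.3267i - 0.1353j - 0.9354k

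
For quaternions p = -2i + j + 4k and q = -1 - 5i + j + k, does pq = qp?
No: pq = -15 - i - 19j - k ≠ -15 + 5i + 17j - 7k = qp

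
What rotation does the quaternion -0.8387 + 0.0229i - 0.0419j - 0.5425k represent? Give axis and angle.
axis = (0.042, -0.0769, -0.9961), θ = 294°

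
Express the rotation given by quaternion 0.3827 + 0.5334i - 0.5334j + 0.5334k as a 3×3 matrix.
[[-0.1381, -0.9773, 0.1608], [-0.1608, -0.1381, -0.9773], [0.9773, -0.1608, -0.1381]]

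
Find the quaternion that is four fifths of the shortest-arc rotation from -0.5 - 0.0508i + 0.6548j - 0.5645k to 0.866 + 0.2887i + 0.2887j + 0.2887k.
-0.8773 - 0.2637i - 0.0885j - 0.3912k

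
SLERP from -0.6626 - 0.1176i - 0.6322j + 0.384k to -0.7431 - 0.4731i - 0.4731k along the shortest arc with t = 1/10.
-0.722 - 0.1719i - 0.598j + 0.3026k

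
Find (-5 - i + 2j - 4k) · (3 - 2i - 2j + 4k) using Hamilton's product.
3 + 7i + 28j - 26k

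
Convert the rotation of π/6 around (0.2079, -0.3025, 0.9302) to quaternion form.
0.9659 + 0.0538i - 0.0783j + 0.2408k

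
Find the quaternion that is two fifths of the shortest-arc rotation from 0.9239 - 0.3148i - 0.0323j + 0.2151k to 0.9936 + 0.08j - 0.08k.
0.9761 - 0.1931i + 0.0131j + 0.099k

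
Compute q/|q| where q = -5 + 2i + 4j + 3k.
-0.6804 + 0.2722i + 0.5443j + 0.4082k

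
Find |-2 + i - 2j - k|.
√10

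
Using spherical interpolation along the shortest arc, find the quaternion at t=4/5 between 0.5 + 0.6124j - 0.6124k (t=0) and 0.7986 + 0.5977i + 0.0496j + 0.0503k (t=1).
0.8227 + 0.5219i + 0.1969j - 0.1097k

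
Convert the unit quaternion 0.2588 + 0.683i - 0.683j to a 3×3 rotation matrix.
[[0.067, -0.933, -0.3535], [-0.933, 0.067, -0.3535], [0.3535, 0.3535, -0.866]]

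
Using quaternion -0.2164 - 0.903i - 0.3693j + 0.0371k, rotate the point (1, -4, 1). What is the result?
(-1.915, 2.767, -2.584)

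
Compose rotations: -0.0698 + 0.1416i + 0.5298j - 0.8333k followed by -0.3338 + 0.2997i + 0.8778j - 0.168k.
-0.6242 - 0.7106i - 0.0122j + 0.3244k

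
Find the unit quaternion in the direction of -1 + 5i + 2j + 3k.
-0.1601 + 0.8006i + 0.3203j + 0.4804k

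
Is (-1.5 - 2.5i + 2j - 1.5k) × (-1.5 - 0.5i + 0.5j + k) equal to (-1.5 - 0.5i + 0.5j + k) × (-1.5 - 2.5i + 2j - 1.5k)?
No: pq = 1.5 + 7.25i - 0.5j + 0.5k ≠ 1.5 + 1.75i - 7j + k = qp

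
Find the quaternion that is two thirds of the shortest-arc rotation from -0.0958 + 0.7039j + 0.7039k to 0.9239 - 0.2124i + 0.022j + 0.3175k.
0.7141 - 0.1743i + 0.3426j + 0.5851k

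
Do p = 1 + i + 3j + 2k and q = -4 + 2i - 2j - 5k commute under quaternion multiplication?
No: pq = 10 - 13i - 5j - 21k ≠ 10 + 9i - 23j - 5k = qp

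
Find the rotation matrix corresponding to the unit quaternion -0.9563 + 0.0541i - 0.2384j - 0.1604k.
[[0.8349, -0.3326, 0.4386], [0.281, 0.9427, 0.18], [-0.4733, -0.027, 0.8805]]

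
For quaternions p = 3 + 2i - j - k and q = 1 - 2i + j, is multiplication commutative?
No: pq = 8 - 3i + 4j - k ≠ 8 - 5i - k = qp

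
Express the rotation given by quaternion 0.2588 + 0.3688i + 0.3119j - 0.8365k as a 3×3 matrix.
[[-0.594, 0.663, -0.4556], [-0.2029, -0.6715, -0.7127], [-0.7784, -0.3309, 0.5334]]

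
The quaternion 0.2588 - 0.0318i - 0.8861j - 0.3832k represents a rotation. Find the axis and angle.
axis = (-0.0329, -0.9174, -0.3967), θ = 5π/6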